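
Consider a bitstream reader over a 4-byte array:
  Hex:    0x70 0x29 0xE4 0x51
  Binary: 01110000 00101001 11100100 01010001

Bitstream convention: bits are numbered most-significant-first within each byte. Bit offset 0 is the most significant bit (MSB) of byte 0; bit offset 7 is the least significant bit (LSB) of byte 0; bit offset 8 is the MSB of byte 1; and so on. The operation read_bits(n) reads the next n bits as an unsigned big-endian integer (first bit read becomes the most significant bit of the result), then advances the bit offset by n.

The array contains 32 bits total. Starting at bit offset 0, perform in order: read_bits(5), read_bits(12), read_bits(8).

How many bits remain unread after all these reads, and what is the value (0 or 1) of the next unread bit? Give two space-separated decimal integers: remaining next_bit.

Read 1: bits[0:5] width=5 -> value=14 (bin 01110); offset now 5 = byte 0 bit 5; 27 bits remain
Read 2: bits[5:17] width=12 -> value=83 (bin 000001010011); offset now 17 = byte 2 bit 1; 15 bits remain
Read 3: bits[17:25] width=8 -> value=200 (bin 11001000); offset now 25 = byte 3 bit 1; 7 bits remain

Answer: 7 1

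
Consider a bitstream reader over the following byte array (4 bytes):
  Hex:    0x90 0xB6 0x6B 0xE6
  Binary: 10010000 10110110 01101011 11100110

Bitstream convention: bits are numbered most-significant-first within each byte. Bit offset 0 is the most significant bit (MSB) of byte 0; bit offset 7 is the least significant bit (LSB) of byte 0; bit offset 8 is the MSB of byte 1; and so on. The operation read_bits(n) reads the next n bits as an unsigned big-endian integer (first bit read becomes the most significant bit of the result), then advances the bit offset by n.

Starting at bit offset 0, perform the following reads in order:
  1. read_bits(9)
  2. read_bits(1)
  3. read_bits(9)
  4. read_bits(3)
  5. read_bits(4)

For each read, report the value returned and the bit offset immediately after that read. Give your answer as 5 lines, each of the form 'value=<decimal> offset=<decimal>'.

Read 1: bits[0:9] width=9 -> value=289 (bin 100100001); offset now 9 = byte 1 bit 1; 23 bits remain
Read 2: bits[9:10] width=1 -> value=0 (bin 0); offset now 10 = byte 1 bit 2; 22 bits remain
Read 3: bits[10:19] width=9 -> value=435 (bin 110110011); offset now 19 = byte 2 bit 3; 13 bits remain
Read 4: bits[19:22] width=3 -> value=2 (bin 010); offset now 22 = byte 2 bit 6; 10 bits remain
Read 5: bits[22:26] width=4 -> value=15 (bin 1111); offset now 26 = byte 3 bit 2; 6 bits remain

Answer: value=289 offset=9
value=0 offset=10
value=435 offset=19
value=2 offset=22
value=15 offset=26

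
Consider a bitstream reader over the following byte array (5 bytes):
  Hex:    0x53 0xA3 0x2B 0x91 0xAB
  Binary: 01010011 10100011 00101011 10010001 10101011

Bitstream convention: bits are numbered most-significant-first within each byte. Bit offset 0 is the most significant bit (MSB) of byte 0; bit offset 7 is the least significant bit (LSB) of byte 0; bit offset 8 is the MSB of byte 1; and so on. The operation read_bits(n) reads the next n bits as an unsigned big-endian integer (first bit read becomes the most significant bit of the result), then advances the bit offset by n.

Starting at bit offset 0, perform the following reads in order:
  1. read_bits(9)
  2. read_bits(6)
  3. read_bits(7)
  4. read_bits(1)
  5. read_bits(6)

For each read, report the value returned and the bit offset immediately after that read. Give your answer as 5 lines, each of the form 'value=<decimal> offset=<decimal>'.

Answer: value=167 offset=9
value=17 offset=15
value=74 offset=22
value=1 offset=23
value=50 offset=29

Derivation:
Read 1: bits[0:9] width=9 -> value=167 (bin 010100111); offset now 9 = byte 1 bit 1; 31 bits remain
Read 2: bits[9:15] width=6 -> value=17 (bin 010001); offset now 15 = byte 1 bit 7; 25 bits remain
Read 3: bits[15:22] width=7 -> value=74 (bin 1001010); offset now 22 = byte 2 bit 6; 18 bits remain
Read 4: bits[22:23] width=1 -> value=1 (bin 1); offset now 23 = byte 2 bit 7; 17 bits remain
Read 5: bits[23:29] width=6 -> value=50 (bin 110010); offset now 29 = byte 3 bit 5; 11 bits remain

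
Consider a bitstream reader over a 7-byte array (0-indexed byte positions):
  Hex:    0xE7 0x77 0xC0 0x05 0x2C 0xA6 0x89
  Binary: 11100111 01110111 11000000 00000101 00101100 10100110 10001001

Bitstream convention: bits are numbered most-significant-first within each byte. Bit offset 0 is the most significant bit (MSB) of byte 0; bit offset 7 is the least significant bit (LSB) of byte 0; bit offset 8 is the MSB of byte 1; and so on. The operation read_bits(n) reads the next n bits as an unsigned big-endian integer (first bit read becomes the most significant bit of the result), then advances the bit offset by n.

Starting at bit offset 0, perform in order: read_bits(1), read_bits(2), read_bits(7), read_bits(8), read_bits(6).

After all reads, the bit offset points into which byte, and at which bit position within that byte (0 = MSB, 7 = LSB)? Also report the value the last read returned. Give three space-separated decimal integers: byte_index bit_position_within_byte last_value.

Answer: 3 0 0

Derivation:
Read 1: bits[0:1] width=1 -> value=1 (bin 1); offset now 1 = byte 0 bit 1; 55 bits remain
Read 2: bits[1:3] width=2 -> value=3 (bin 11); offset now 3 = byte 0 bit 3; 53 bits remain
Read 3: bits[3:10] width=7 -> value=29 (bin 0011101); offset now 10 = byte 1 bit 2; 46 bits remain
Read 4: bits[10:18] width=8 -> value=223 (bin 11011111); offset now 18 = byte 2 bit 2; 38 bits remain
Read 5: bits[18:24] width=6 -> value=0 (bin 000000); offset now 24 = byte 3 bit 0; 32 bits remain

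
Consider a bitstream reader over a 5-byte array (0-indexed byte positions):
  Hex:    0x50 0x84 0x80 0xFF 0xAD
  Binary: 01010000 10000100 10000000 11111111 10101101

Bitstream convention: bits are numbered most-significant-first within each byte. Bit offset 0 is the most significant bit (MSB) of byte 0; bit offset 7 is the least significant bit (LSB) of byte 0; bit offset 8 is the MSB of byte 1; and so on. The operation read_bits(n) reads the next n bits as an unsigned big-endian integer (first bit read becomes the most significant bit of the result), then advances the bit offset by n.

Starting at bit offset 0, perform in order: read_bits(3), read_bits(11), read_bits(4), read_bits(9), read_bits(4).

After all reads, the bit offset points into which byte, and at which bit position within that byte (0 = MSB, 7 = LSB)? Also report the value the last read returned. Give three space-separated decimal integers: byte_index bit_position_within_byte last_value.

Read 1: bits[0:3] width=3 -> value=2 (bin 010); offset now 3 = byte 0 bit 3; 37 bits remain
Read 2: bits[3:14] width=11 -> value=1057 (bin 10000100001); offset now 14 = byte 1 bit 6; 26 bits remain
Read 3: bits[14:18] width=4 -> value=2 (bin 0010); offset now 18 = byte 2 bit 2; 22 bits remain
Read 4: bits[18:27] width=9 -> value=7 (bin 000000111); offset now 27 = byte 3 bit 3; 13 bits remain
Read 5: bits[27:31] width=4 -> value=15 (bin 1111); offset now 31 = byte 3 bit 7; 9 bits remain

Answer: 3 7 15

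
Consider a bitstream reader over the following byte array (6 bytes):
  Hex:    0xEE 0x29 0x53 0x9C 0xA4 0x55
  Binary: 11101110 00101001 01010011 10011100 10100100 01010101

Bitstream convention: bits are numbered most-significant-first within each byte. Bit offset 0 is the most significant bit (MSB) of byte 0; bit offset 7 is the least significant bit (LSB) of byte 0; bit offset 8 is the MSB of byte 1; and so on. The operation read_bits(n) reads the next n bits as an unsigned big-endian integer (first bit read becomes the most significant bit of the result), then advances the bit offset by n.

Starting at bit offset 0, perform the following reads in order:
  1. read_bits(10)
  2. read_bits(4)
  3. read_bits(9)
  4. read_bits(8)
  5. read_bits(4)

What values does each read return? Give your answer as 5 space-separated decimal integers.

Read 1: bits[0:10] width=10 -> value=952 (bin 1110111000); offset now 10 = byte 1 bit 2; 38 bits remain
Read 2: bits[10:14] width=4 -> value=10 (bin 1010); offset now 14 = byte 1 bit 6; 34 bits remain
Read 3: bits[14:23] width=9 -> value=169 (bin 010101001); offset now 23 = byte 2 bit 7; 25 bits remain
Read 4: bits[23:31] width=8 -> value=206 (bin 11001110); offset now 31 = byte 3 bit 7; 17 bits remain
Read 5: bits[31:35] width=4 -> value=5 (bin 0101); offset now 35 = byte 4 bit 3; 13 bits remain

Answer: 952 10 169 206 5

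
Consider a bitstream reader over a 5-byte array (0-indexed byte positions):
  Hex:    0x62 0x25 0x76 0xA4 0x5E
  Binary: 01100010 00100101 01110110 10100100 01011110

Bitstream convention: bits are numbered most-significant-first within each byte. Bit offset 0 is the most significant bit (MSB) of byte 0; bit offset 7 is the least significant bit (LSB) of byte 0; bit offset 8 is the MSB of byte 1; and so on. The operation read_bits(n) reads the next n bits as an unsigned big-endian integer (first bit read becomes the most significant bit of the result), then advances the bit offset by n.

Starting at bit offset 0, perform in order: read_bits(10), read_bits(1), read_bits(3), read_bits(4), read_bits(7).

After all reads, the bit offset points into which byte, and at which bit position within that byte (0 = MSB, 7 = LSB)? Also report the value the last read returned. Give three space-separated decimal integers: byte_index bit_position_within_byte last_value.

Answer: 3 1 109

Derivation:
Read 1: bits[0:10] width=10 -> value=392 (bin 0110001000); offset now 10 = byte 1 bit 2; 30 bits remain
Read 2: bits[10:11] width=1 -> value=1 (bin 1); offset now 11 = byte 1 bit 3; 29 bits remain
Read 3: bits[11:14] width=3 -> value=1 (bin 001); offset now 14 = byte 1 bit 6; 26 bits remain
Read 4: bits[14:18] width=4 -> value=5 (bin 0101); offset now 18 = byte 2 bit 2; 22 bits remain
Read 5: bits[18:25] width=7 -> value=109 (bin 1101101); offset now 25 = byte 3 bit 1; 15 bits remain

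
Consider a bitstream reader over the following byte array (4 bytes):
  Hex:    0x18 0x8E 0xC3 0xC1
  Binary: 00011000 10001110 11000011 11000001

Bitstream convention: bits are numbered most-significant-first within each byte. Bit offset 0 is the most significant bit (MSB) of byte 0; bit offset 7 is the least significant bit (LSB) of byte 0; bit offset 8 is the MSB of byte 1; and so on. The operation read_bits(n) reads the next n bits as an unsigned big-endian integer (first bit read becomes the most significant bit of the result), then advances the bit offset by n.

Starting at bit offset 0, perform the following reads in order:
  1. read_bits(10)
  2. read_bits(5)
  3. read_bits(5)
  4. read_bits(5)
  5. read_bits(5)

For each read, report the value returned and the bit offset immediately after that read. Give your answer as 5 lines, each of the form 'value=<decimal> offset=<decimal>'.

Read 1: bits[0:10] width=10 -> value=98 (bin 0001100010); offset now 10 = byte 1 bit 2; 22 bits remain
Read 2: bits[10:15] width=5 -> value=7 (bin 00111); offset now 15 = byte 1 bit 7; 17 bits remain
Read 3: bits[15:20] width=5 -> value=12 (bin 01100); offset now 20 = byte 2 bit 4; 12 bits remain
Read 4: bits[20:25] width=5 -> value=7 (bin 00111); offset now 25 = byte 3 bit 1; 7 bits remain
Read 5: bits[25:30] width=5 -> value=16 (bin 10000); offset now 30 = byte 3 bit 6; 2 bits remain

Answer: value=98 offset=10
value=7 offset=15
value=12 offset=20
value=7 offset=25
value=16 offset=30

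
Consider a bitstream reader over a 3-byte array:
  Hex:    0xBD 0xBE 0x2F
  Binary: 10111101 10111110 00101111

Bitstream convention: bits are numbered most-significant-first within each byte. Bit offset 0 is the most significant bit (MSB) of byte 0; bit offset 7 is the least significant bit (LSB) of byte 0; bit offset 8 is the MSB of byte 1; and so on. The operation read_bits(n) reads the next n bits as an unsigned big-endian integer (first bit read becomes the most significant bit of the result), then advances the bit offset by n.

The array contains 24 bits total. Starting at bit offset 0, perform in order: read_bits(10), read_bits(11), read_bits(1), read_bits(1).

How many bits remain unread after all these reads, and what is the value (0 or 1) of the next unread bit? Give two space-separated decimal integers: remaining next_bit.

Read 1: bits[0:10] width=10 -> value=758 (bin 1011110110); offset now 10 = byte 1 bit 2; 14 bits remain
Read 2: bits[10:21] width=11 -> value=1989 (bin 11111000101); offset now 21 = byte 2 bit 5; 3 bits remain
Read 3: bits[21:22] width=1 -> value=1 (bin 1); offset now 22 = byte 2 bit 6; 2 bits remain
Read 4: bits[22:23] width=1 -> value=1 (bin 1); offset now 23 = byte 2 bit 7; 1 bits remain

Answer: 1 1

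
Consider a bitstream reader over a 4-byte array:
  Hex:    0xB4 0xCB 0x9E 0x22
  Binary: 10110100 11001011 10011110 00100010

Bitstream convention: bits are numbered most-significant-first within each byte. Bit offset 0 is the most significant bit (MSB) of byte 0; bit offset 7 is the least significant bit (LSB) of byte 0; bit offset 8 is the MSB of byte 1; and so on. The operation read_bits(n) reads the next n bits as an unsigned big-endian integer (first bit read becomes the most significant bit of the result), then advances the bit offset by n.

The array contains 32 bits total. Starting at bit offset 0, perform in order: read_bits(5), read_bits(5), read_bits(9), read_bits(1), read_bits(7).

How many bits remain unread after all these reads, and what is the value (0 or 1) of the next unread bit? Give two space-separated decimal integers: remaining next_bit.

Answer: 5 0

Derivation:
Read 1: bits[0:5] width=5 -> value=22 (bin 10110); offset now 5 = byte 0 bit 5; 27 bits remain
Read 2: bits[5:10] width=5 -> value=19 (bin 10011); offset now 10 = byte 1 bit 2; 22 bits remain
Read 3: bits[10:19] width=9 -> value=92 (bin 001011100); offset now 19 = byte 2 bit 3; 13 bits remain
Read 4: bits[19:20] width=1 -> value=1 (bin 1); offset now 20 = byte 2 bit 4; 12 bits remain
Read 5: bits[20:27] width=7 -> value=113 (bin 1110001); offset now 27 = byte 3 bit 3; 5 bits remain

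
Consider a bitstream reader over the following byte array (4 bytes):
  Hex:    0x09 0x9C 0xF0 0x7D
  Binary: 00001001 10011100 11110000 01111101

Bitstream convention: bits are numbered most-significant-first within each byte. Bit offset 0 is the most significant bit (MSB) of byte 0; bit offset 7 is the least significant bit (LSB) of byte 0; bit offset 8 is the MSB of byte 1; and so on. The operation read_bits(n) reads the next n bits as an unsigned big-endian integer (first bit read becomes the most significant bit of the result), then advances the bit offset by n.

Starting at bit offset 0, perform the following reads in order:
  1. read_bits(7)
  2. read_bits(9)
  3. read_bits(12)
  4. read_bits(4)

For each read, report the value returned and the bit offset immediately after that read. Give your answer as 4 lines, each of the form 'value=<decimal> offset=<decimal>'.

Read 1: bits[0:7] width=7 -> value=4 (bin 0000100); offset now 7 = byte 0 bit 7; 25 bits remain
Read 2: bits[7:16] width=9 -> value=412 (bin 110011100); offset now 16 = byte 2 bit 0; 16 bits remain
Read 3: bits[16:28] width=12 -> value=3847 (bin 111100000111); offset now 28 = byte 3 bit 4; 4 bits remain
Read 4: bits[28:32] width=4 -> value=13 (bin 1101); offset now 32 = byte 4 bit 0; 0 bits remain

Answer: value=4 offset=7
value=412 offset=16
value=3847 offset=28
value=13 offset=32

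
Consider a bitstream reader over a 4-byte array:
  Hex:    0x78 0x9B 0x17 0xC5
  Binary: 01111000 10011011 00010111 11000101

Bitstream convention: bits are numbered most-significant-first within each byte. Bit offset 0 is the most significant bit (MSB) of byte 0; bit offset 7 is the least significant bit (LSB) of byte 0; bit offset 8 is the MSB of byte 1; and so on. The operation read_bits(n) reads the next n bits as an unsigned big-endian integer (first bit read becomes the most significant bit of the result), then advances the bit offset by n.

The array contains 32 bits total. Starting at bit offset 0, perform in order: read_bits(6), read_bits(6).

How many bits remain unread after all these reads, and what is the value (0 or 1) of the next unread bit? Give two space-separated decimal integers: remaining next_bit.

Read 1: bits[0:6] width=6 -> value=30 (bin 011110); offset now 6 = byte 0 bit 6; 26 bits remain
Read 2: bits[6:12] width=6 -> value=9 (bin 001001); offset now 12 = byte 1 bit 4; 20 bits remain

Answer: 20 1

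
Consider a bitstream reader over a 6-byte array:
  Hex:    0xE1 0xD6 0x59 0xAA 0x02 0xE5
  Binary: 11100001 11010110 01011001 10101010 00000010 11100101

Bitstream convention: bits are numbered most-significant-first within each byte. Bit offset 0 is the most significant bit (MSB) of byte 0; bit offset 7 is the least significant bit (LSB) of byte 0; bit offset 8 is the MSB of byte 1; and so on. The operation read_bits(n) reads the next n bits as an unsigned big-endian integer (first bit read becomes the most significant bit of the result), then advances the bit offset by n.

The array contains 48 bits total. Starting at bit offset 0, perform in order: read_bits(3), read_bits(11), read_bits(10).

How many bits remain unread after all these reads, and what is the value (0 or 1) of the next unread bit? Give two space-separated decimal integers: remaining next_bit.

Read 1: bits[0:3] width=3 -> value=7 (bin 111); offset now 3 = byte 0 bit 3; 45 bits remain
Read 2: bits[3:14] width=11 -> value=117 (bin 00001110101); offset now 14 = byte 1 bit 6; 34 bits remain
Read 3: bits[14:24] width=10 -> value=601 (bin 1001011001); offset now 24 = byte 3 bit 0; 24 bits remain

Answer: 24 1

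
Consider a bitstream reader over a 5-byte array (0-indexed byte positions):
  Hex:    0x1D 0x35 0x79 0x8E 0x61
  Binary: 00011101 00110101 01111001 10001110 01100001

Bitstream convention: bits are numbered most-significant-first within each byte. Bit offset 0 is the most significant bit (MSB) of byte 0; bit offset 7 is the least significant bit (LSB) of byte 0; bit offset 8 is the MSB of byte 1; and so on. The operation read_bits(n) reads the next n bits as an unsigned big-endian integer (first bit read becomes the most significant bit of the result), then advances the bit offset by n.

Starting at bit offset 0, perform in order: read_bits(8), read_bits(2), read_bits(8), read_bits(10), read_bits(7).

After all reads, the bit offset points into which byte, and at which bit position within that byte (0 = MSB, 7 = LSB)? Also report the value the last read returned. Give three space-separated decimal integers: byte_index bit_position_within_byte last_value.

Answer: 4 3 115

Derivation:
Read 1: bits[0:8] width=8 -> value=29 (bin 00011101); offset now 8 = byte 1 bit 0; 32 bits remain
Read 2: bits[8:10] width=2 -> value=0 (bin 00); offset now 10 = byte 1 bit 2; 30 bits remain
Read 3: bits[10:18] width=8 -> value=213 (bin 11010101); offset now 18 = byte 2 bit 2; 22 bits remain
Read 4: bits[18:28] width=10 -> value=920 (bin 1110011000); offset now 28 = byte 3 bit 4; 12 bits remain
Read 5: bits[28:35] width=7 -> value=115 (bin 1110011); offset now 35 = byte 4 bit 3; 5 bits remain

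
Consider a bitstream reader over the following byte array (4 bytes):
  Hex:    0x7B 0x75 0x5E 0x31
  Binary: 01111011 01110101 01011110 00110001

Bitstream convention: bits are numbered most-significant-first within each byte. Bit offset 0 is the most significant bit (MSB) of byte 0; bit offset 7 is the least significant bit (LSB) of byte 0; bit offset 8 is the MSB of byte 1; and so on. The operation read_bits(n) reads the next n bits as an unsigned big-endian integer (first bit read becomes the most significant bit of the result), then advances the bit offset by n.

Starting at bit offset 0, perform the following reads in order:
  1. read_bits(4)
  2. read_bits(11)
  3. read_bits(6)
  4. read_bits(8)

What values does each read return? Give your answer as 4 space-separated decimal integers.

Answer: 7 1466 43 198

Derivation:
Read 1: bits[0:4] width=4 -> value=7 (bin 0111); offset now 4 = byte 0 bit 4; 28 bits remain
Read 2: bits[4:15] width=11 -> value=1466 (bin 10110111010); offset now 15 = byte 1 bit 7; 17 bits remain
Read 3: bits[15:21] width=6 -> value=43 (bin 101011); offset now 21 = byte 2 bit 5; 11 bits remain
Read 4: bits[21:29] width=8 -> value=198 (bin 11000110); offset now 29 = byte 3 bit 5; 3 bits remain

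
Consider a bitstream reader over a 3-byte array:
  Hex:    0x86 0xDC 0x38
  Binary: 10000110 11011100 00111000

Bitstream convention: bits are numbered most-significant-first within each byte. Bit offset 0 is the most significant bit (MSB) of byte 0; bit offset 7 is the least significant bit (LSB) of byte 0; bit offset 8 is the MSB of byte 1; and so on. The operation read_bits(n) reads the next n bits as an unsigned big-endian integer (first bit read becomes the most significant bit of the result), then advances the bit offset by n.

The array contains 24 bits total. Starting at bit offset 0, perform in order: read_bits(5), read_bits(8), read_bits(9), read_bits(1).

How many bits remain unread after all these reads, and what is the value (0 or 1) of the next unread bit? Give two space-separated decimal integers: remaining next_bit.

Answer: 1 0

Derivation:
Read 1: bits[0:5] width=5 -> value=16 (bin 10000); offset now 5 = byte 0 bit 5; 19 bits remain
Read 2: bits[5:13] width=8 -> value=219 (bin 11011011); offset now 13 = byte 1 bit 5; 11 bits remain
Read 3: bits[13:22] width=9 -> value=270 (bin 100001110); offset now 22 = byte 2 bit 6; 2 bits remain
Read 4: bits[22:23] width=1 -> value=0 (bin 0); offset now 23 = byte 2 bit 7; 1 bits remain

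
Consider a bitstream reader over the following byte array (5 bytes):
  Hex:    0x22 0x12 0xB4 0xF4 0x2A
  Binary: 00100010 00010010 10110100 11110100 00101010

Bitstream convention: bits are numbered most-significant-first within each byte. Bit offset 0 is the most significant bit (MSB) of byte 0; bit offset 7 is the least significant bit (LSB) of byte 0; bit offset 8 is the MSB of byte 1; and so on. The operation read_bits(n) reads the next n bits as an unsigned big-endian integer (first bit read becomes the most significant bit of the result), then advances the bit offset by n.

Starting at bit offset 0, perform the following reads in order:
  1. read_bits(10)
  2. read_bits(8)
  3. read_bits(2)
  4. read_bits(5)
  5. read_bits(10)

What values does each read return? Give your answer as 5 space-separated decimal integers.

Answer: 136 74 3 9 929

Derivation:
Read 1: bits[0:10] width=10 -> value=136 (bin 0010001000); offset now 10 = byte 1 bit 2; 30 bits remain
Read 2: bits[10:18] width=8 -> value=74 (bin 01001010); offset now 18 = byte 2 bit 2; 22 bits remain
Read 3: bits[18:20] width=2 -> value=3 (bin 11); offset now 20 = byte 2 bit 4; 20 bits remain
Read 4: bits[20:25] width=5 -> value=9 (bin 01001); offset now 25 = byte 3 bit 1; 15 bits remain
Read 5: bits[25:35] width=10 -> value=929 (bin 1110100001); offset now 35 = byte 4 bit 3; 5 bits remain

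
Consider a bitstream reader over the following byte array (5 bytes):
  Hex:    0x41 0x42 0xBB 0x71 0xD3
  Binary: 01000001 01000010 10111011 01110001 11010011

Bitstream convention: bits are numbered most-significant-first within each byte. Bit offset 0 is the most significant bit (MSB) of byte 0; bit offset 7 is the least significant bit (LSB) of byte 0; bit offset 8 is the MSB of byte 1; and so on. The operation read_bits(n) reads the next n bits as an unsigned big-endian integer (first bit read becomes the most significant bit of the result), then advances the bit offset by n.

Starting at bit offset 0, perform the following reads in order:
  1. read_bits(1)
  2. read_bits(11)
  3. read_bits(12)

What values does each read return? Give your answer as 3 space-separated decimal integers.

Read 1: bits[0:1] width=1 -> value=0 (bin 0); offset now 1 = byte 0 bit 1; 39 bits remain
Read 2: bits[1:12] width=11 -> value=1044 (bin 10000010100); offset now 12 = byte 1 bit 4; 28 bits remain
Read 3: bits[12:24] width=12 -> value=699 (bin 001010111011); offset now 24 = byte 3 bit 0; 16 bits remain

Answer: 0 1044 699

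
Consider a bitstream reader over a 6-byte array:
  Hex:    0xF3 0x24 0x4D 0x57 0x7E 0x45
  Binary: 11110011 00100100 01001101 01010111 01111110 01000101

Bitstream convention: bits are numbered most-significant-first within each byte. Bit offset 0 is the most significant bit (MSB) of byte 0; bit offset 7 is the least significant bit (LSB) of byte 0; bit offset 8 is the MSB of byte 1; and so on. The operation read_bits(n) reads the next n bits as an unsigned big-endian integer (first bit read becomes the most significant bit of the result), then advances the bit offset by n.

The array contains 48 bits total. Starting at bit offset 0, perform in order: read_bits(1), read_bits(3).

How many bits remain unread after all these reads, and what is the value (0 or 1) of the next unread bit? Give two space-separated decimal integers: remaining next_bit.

Read 1: bits[0:1] width=1 -> value=1 (bin 1); offset now 1 = byte 0 bit 1; 47 bits remain
Read 2: bits[1:4] width=3 -> value=7 (bin 111); offset now 4 = byte 0 bit 4; 44 bits remain

Answer: 44 0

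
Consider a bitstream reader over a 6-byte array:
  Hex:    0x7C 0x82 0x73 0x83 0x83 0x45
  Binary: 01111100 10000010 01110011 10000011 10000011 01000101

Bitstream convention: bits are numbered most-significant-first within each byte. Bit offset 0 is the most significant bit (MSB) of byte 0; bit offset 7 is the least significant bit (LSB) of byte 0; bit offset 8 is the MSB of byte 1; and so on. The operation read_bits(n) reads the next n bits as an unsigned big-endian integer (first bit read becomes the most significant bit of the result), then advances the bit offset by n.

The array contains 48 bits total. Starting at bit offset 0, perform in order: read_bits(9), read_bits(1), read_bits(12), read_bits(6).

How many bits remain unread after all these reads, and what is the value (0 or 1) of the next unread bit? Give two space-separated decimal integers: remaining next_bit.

Answer: 20 0

Derivation:
Read 1: bits[0:9] width=9 -> value=249 (bin 011111001); offset now 9 = byte 1 bit 1; 39 bits remain
Read 2: bits[9:10] width=1 -> value=0 (bin 0); offset now 10 = byte 1 bit 2; 38 bits remain
Read 3: bits[10:22] width=12 -> value=156 (bin 000010011100); offset now 22 = byte 2 bit 6; 26 bits remain
Read 4: bits[22:28] width=6 -> value=56 (bin 111000); offset now 28 = byte 3 bit 4; 20 bits remain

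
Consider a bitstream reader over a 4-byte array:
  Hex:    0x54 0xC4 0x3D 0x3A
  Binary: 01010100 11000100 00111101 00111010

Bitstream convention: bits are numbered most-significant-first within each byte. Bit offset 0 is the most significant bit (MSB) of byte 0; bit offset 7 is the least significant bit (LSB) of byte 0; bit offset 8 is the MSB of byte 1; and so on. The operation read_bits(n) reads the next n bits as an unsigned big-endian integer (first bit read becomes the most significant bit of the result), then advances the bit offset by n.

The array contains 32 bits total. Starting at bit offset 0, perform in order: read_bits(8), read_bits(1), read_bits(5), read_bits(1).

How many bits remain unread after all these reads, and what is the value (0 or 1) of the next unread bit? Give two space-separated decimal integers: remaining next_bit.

Answer: 17 0

Derivation:
Read 1: bits[0:8] width=8 -> value=84 (bin 01010100); offset now 8 = byte 1 bit 0; 24 bits remain
Read 2: bits[8:9] width=1 -> value=1 (bin 1); offset now 9 = byte 1 bit 1; 23 bits remain
Read 3: bits[9:14] width=5 -> value=17 (bin 10001); offset now 14 = byte 1 bit 6; 18 bits remain
Read 4: bits[14:15] width=1 -> value=0 (bin 0); offset now 15 = byte 1 bit 7; 17 bits remain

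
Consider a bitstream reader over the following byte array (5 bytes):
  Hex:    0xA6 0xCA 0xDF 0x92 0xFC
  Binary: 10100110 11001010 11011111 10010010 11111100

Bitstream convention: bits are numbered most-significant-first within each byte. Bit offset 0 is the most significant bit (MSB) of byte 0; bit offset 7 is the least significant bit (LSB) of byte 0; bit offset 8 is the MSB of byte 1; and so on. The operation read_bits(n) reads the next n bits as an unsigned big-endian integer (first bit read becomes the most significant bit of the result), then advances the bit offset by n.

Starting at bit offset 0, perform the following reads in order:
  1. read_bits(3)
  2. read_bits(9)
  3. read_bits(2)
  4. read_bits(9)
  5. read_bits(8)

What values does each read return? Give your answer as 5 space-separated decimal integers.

Read 1: bits[0:3] width=3 -> value=5 (bin 101); offset now 3 = byte 0 bit 3; 37 bits remain
Read 2: bits[3:12] width=9 -> value=108 (bin 001101100); offset now 12 = byte 1 bit 4; 28 bits remain
Read 3: bits[12:14] width=2 -> value=2 (bin 10); offset now 14 = byte 1 bit 6; 26 bits remain
Read 4: bits[14:23] width=9 -> value=367 (bin 101101111); offset now 23 = byte 2 bit 7; 17 bits remain
Read 5: bits[23:31] width=8 -> value=201 (bin 11001001); offset now 31 = byte 3 bit 7; 9 bits remain

Answer: 5 108 2 367 201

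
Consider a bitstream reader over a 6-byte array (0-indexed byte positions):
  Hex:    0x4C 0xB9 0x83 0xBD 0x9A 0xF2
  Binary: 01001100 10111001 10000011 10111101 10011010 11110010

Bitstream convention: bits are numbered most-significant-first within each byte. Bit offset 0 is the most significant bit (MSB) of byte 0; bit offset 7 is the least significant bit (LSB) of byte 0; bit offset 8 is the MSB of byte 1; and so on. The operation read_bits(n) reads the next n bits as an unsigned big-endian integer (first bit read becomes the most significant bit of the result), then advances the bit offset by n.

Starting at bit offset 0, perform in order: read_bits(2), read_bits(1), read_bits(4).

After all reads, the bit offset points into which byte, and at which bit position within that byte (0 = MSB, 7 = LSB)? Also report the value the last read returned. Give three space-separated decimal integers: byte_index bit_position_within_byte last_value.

Read 1: bits[0:2] width=2 -> value=1 (bin 01); offset now 2 = byte 0 bit 2; 46 bits remain
Read 2: bits[2:3] width=1 -> value=0 (bin 0); offset now 3 = byte 0 bit 3; 45 bits remain
Read 3: bits[3:7] width=4 -> value=6 (bin 0110); offset now 7 = byte 0 bit 7; 41 bits remain

Answer: 0 7 6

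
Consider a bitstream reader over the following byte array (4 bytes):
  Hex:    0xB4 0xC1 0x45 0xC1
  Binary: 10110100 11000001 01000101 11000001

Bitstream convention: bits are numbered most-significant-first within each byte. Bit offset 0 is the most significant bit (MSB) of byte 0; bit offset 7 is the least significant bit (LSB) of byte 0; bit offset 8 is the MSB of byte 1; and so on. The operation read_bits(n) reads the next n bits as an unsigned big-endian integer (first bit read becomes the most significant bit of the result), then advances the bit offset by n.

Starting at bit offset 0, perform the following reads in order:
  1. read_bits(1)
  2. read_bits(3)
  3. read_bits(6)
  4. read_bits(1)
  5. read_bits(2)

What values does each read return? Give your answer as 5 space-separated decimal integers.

Answer: 1 3 19 0 0

Derivation:
Read 1: bits[0:1] width=1 -> value=1 (bin 1); offset now 1 = byte 0 bit 1; 31 bits remain
Read 2: bits[1:4] width=3 -> value=3 (bin 011); offset now 4 = byte 0 bit 4; 28 bits remain
Read 3: bits[4:10] width=6 -> value=19 (bin 010011); offset now 10 = byte 1 bit 2; 22 bits remain
Read 4: bits[10:11] width=1 -> value=0 (bin 0); offset now 11 = byte 1 bit 3; 21 bits remain
Read 5: bits[11:13] width=2 -> value=0 (bin 00); offset now 13 = byte 1 bit 5; 19 bits remain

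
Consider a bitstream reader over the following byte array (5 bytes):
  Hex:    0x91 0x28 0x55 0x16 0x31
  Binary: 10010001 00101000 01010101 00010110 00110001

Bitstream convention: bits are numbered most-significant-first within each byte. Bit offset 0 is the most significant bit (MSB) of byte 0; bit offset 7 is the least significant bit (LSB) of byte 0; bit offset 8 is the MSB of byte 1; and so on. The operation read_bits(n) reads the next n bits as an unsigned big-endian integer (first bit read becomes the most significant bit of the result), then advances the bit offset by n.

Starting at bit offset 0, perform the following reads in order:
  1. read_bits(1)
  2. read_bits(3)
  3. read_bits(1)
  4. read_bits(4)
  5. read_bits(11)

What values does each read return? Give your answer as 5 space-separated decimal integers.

Read 1: bits[0:1] width=1 -> value=1 (bin 1); offset now 1 = byte 0 bit 1; 39 bits remain
Read 2: bits[1:4] width=3 -> value=1 (bin 001); offset now 4 = byte 0 bit 4; 36 bits remain
Read 3: bits[4:5] width=1 -> value=0 (bin 0); offset now 5 = byte 0 bit 5; 35 bits remain
Read 4: bits[5:9] width=4 -> value=2 (bin 0010); offset now 9 = byte 1 bit 1; 31 bits remain
Read 5: bits[9:20] width=11 -> value=645 (bin 01010000101); offset now 20 = byte 2 bit 4; 20 bits remain

Answer: 1 1 0 2 645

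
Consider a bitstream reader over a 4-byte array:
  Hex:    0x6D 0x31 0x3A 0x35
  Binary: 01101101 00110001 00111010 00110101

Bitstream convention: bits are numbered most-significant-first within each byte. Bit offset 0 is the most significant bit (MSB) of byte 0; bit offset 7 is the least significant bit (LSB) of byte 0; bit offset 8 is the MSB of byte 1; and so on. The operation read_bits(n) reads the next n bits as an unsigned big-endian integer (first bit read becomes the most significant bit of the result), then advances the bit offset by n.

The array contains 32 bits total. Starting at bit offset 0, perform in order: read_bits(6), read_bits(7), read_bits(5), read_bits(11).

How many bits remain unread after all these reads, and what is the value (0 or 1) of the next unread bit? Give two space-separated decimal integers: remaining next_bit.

Answer: 3 1

Derivation:
Read 1: bits[0:6] width=6 -> value=27 (bin 011011); offset now 6 = byte 0 bit 6; 26 bits remain
Read 2: bits[6:13] width=7 -> value=38 (bin 0100110); offset now 13 = byte 1 bit 5; 19 bits remain
Read 3: bits[13:18] width=5 -> value=4 (bin 00100); offset now 18 = byte 2 bit 2; 14 bits remain
Read 4: bits[18:29] width=11 -> value=1862 (bin 11101000110); offset now 29 = byte 3 bit 5; 3 bits remain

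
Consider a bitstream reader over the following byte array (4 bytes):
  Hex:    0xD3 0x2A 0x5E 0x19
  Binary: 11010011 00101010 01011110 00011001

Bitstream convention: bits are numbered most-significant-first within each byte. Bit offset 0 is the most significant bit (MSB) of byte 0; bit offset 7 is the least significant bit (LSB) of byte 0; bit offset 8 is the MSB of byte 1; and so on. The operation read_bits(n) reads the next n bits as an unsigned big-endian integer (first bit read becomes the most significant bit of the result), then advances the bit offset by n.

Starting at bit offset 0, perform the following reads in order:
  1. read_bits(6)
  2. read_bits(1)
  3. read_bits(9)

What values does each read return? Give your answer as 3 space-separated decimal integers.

Answer: 52 1 298

Derivation:
Read 1: bits[0:6] width=6 -> value=52 (bin 110100); offset now 6 = byte 0 bit 6; 26 bits remain
Read 2: bits[6:7] width=1 -> value=1 (bin 1); offset now 7 = byte 0 bit 7; 25 bits remain
Read 3: bits[7:16] width=9 -> value=298 (bin 100101010); offset now 16 = byte 2 bit 0; 16 bits remain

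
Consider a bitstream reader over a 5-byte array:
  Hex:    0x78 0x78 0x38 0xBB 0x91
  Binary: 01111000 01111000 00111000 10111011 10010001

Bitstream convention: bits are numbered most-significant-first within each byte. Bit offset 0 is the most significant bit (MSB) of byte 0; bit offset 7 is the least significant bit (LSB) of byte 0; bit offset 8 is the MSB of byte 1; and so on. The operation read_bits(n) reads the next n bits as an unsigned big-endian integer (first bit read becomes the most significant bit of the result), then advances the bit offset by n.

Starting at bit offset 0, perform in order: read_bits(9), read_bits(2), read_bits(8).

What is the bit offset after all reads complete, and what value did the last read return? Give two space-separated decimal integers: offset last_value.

Answer: 19 193

Derivation:
Read 1: bits[0:9] width=9 -> value=240 (bin 011110000); offset now 9 = byte 1 bit 1; 31 bits remain
Read 2: bits[9:11] width=2 -> value=3 (bin 11); offset now 11 = byte 1 bit 3; 29 bits remain
Read 3: bits[11:19] width=8 -> value=193 (bin 11000001); offset now 19 = byte 2 bit 3; 21 bits remain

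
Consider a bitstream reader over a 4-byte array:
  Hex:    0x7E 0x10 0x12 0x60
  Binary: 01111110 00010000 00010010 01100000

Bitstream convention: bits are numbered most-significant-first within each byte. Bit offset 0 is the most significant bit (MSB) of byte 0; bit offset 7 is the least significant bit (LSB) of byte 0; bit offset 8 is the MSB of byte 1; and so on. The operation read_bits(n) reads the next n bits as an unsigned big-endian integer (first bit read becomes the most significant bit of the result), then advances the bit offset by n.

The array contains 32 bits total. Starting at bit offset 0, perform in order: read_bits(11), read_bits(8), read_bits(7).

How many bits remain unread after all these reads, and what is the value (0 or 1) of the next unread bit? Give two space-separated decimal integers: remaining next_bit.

Read 1: bits[0:11] width=11 -> value=1008 (bin 01111110000); offset now 11 = byte 1 bit 3; 21 bits remain
Read 2: bits[11:19] width=8 -> value=128 (bin 10000000); offset now 19 = byte 2 bit 3; 13 bits remain
Read 3: bits[19:26] width=7 -> value=73 (bin 1001001); offset now 26 = byte 3 bit 2; 6 bits remain

Answer: 6 1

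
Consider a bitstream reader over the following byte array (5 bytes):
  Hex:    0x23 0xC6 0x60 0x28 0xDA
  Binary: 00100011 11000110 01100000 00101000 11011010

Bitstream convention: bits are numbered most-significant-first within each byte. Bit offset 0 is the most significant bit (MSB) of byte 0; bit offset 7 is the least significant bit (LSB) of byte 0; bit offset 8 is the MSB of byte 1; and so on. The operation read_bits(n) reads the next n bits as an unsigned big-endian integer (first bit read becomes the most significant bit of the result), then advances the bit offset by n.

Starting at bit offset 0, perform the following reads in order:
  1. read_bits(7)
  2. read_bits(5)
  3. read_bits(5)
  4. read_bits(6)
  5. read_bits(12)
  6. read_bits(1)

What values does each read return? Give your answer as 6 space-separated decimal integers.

Read 1: bits[0:7] width=7 -> value=17 (bin 0010001); offset now 7 = byte 0 bit 7; 33 bits remain
Read 2: bits[7:12] width=5 -> value=28 (bin 11100); offset now 12 = byte 1 bit 4; 28 bits remain
Read 3: bits[12:17] width=5 -> value=12 (bin 01100); offset now 17 = byte 2 bit 1; 23 bits remain
Read 4: bits[17:23] width=6 -> value=48 (bin 110000); offset now 23 = byte 2 bit 7; 17 bits remain
Read 5: bits[23:35] width=12 -> value=326 (bin 000101000110); offset now 35 = byte 4 bit 3; 5 bits remain
Read 6: bits[35:36] width=1 -> value=1 (bin 1); offset now 36 = byte 4 bit 4; 4 bits remain

Answer: 17 28 12 48 326 1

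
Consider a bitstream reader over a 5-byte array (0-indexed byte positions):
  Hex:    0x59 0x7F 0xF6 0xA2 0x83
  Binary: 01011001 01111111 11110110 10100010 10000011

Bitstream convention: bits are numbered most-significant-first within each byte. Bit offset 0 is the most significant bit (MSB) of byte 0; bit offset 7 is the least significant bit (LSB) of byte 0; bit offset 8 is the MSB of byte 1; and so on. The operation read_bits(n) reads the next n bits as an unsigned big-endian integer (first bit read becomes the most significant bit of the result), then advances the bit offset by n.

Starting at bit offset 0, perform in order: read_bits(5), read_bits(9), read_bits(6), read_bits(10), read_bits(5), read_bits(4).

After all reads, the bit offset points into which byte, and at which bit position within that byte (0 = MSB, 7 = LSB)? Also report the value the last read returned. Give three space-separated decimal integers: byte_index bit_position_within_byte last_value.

Read 1: bits[0:5] width=5 -> value=11 (bin 01011); offset now 5 = byte 0 bit 5; 35 bits remain
Read 2: bits[5:14] width=9 -> value=95 (bin 001011111); offset now 14 = byte 1 bit 6; 26 bits remain
Read 3: bits[14:20] width=6 -> value=63 (bin 111111); offset now 20 = byte 2 bit 4; 20 bits remain
Read 4: bits[20:30] width=10 -> value=424 (bin 0110101000); offset now 30 = byte 3 bit 6; 10 bits remain
Read 5: bits[30:35] width=5 -> value=20 (bin 10100); offset now 35 = byte 4 bit 3; 5 bits remain
Read 6: bits[35:39] width=4 -> value=1 (bin 0001); offset now 39 = byte 4 bit 7; 1 bits remain

Answer: 4 7 1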